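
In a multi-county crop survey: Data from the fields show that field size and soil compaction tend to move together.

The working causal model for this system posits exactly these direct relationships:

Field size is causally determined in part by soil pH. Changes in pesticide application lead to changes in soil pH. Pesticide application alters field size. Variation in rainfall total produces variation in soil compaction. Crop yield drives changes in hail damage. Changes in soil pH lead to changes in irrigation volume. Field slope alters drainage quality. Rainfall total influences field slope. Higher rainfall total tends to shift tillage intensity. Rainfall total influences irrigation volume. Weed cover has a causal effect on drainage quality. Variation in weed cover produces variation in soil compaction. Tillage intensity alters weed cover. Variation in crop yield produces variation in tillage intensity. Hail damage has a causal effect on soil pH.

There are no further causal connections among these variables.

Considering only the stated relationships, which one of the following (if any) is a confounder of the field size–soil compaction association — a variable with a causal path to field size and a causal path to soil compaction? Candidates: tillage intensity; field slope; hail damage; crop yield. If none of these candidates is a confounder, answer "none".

crop yield

Crop yield causes field size (crop yield → hail damage → soil pH → field size) and also causes soil compaction (crop yield → tillage intensity → weed cover → soil compaction); it is a common cause of both.
Each of the other candidates lacks a causal path to at least one of field size and soil compaction, so they do not confound the relationship.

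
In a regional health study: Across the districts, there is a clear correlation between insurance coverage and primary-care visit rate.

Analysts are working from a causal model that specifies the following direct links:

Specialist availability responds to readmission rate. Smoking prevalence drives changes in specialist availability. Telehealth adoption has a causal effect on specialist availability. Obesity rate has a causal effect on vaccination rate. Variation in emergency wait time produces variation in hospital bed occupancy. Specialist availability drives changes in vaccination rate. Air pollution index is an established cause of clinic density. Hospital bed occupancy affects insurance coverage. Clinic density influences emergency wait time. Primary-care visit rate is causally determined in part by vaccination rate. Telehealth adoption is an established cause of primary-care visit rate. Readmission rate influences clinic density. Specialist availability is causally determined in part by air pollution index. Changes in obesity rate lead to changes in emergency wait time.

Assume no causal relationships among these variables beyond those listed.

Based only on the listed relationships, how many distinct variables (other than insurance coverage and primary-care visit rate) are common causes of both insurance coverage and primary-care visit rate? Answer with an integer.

The common causes are: air pollution index (to insurance coverage via air pollution index → clinic density → emergency wait time → hospital bed occupancy → insurance coverage; to primary-care visit rate via air pollution index → specialist availability → vaccination rate → primary-care visit rate); obesity rate (to insurance coverage via obesity rate → emergency wait time → hospital bed occupancy → insurance coverage; to primary-care visit rate via obesity rate → vaccination rate → primary-care visit rate); readmission rate (to insurance coverage via readmission rate → clinic density → emergency wait time → hospital bed occupancy → insurance coverage; to primary-care visit rate via readmission rate → specialist availability → vaccination rate → primary-care visit rate).
Every other variable lacks a causal path to at least one of insurance coverage and primary-care visit rate.

3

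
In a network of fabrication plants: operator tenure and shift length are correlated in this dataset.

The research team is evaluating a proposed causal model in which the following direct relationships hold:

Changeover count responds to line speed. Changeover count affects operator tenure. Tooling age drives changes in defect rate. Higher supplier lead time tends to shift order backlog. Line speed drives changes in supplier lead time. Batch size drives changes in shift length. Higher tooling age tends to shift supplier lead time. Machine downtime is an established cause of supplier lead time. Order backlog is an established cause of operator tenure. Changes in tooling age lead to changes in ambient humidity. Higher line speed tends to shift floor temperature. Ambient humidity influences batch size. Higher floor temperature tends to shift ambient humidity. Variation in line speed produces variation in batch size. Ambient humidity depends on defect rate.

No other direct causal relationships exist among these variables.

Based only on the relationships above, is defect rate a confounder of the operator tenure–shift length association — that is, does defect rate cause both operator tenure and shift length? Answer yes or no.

no

Defect rate has no stated causal path to operator tenure. A confounder must cause both variables, so defect rate does not qualify.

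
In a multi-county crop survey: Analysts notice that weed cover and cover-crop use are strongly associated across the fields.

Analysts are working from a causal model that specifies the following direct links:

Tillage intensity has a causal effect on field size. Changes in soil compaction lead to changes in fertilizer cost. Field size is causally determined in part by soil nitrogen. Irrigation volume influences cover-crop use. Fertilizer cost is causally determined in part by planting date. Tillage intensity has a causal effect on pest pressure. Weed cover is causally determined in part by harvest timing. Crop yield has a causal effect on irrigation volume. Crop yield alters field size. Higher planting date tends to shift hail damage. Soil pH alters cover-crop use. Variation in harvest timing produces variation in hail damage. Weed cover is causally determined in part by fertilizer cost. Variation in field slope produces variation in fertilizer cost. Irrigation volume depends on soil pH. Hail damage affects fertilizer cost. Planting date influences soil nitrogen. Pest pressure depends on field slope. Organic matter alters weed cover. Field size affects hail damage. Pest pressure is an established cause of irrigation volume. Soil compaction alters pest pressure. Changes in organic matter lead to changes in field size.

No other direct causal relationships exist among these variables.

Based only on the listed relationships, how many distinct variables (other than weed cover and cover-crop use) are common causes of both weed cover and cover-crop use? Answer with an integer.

4

The common causes are: crop yield (to weed cover via crop yield → field size → hail damage → fertilizer cost → weed cover; to cover-crop use via crop yield → irrigation volume → cover-crop use); field slope (to weed cover via field slope → fertilizer cost → weed cover; to cover-crop use via field slope → pest pressure → irrigation volume → cover-crop use); soil compaction (to weed cover via soil compaction → fertilizer cost → weed cover; to cover-crop use via soil compaction → pest pressure → irrigation volume → cover-crop use); tillage intensity (to weed cover via tillage intensity → field size → hail damage → fertilizer cost → weed cover; to cover-crop use via tillage intensity → pest pressure → irrigation volume → cover-crop use).
Every other variable lacks a causal path to at least one of weed cover and cover-crop use.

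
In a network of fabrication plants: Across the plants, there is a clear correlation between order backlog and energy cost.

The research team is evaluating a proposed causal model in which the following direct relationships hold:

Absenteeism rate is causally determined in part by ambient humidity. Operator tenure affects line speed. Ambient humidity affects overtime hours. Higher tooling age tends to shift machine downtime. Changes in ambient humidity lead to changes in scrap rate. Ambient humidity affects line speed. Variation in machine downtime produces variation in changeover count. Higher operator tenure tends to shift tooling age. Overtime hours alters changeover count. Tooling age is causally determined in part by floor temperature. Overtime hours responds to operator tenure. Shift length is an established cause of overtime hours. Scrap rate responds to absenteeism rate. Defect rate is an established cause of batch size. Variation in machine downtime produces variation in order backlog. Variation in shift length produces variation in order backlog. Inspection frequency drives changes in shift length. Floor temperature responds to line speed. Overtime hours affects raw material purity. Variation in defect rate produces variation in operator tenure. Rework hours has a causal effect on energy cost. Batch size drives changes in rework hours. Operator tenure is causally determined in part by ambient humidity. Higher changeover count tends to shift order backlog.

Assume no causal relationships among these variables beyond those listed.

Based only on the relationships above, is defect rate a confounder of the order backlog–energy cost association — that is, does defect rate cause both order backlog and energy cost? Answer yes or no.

yes

Defect rate has a causal path to order backlog (defect rate → operator tenure → overtime hours → changeover count → order backlog) and to energy cost (defect rate → batch size → rework hours → energy cost), so it is a common cause of both — a confounder.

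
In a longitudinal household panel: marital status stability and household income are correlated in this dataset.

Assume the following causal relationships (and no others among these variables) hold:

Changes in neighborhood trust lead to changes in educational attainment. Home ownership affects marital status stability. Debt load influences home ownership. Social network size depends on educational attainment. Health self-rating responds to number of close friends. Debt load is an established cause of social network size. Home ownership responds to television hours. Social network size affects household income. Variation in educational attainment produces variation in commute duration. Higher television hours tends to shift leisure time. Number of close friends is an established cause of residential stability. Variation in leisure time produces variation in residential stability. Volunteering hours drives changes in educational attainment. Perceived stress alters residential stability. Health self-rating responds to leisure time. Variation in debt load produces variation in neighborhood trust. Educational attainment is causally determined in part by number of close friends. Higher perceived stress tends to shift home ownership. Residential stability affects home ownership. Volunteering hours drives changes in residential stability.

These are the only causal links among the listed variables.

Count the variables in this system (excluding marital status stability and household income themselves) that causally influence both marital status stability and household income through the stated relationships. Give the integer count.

3

The common causes are: debt load (to marital status stability via debt load → home ownership → marital status stability; to household income via debt load → social network size → household income); number of close friends (to marital status stability via number of close friends → residential stability → home ownership → marital status stability; to household income via number of close friends → educational attainment → social network size → household income); volunteering hours (to marital status stability via volunteering hours → residential stability → home ownership → marital status stability; to household income via volunteering hours → educational attainment → social network size → household income).
Every other variable lacks a causal path to at least one of marital status stability and household income.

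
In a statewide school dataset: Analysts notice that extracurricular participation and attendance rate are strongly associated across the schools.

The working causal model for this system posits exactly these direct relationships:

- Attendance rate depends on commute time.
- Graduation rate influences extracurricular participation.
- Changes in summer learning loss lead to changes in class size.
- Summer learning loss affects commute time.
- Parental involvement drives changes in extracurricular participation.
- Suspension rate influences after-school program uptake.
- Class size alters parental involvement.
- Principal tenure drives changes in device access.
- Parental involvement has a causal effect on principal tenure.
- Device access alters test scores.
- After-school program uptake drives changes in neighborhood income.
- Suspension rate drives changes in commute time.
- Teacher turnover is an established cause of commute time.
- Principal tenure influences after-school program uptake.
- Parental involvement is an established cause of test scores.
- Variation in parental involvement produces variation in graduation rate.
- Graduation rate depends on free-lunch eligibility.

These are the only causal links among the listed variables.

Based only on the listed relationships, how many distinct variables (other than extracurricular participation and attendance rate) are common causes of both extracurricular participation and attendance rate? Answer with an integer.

1

The common causes are: summer learning loss (to extracurricular participation via summer learning loss → class size → parental involvement → extracurricular participation; to attendance rate via summer learning loss → commute time → attendance rate).
Every other variable lacks a causal path to at least one of extracurricular participation and attendance rate.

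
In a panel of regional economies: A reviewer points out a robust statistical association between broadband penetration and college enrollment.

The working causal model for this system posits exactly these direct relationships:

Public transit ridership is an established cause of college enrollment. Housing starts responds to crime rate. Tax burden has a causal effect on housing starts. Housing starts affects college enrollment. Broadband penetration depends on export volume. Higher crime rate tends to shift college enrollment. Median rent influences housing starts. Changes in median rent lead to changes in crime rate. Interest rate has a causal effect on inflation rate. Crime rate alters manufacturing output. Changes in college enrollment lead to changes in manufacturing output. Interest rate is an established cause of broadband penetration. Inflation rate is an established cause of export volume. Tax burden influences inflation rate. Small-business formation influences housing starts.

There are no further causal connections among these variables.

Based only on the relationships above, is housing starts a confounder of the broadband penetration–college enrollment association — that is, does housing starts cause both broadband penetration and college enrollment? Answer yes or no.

Housing starts has no stated causal path to broadband penetration. A confounder must cause both variables, so housing starts does not qualify.

no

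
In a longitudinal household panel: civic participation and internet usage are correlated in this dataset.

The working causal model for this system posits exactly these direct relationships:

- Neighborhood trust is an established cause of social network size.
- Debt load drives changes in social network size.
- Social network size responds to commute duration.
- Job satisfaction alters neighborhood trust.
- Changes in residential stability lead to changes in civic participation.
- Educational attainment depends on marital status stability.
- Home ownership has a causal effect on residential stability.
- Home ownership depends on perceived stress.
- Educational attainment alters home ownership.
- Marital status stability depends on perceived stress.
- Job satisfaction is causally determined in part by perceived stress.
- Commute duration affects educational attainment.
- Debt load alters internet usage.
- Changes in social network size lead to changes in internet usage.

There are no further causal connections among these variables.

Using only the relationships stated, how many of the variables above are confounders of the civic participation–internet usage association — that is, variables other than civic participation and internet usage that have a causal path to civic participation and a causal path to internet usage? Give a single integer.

2

The common causes are: commute duration (to civic participation via commute duration → educational attainment → home ownership → residential stability → civic participation; to internet usage via commute duration → social network size → internet usage); perceived stress (to civic participation via perceived stress → home ownership → residential stability → civic participation; to internet usage via perceived stress → job satisfaction → neighborhood trust → social network size → internet usage).
Every other variable lacks a causal path to at least one of civic participation and internet usage.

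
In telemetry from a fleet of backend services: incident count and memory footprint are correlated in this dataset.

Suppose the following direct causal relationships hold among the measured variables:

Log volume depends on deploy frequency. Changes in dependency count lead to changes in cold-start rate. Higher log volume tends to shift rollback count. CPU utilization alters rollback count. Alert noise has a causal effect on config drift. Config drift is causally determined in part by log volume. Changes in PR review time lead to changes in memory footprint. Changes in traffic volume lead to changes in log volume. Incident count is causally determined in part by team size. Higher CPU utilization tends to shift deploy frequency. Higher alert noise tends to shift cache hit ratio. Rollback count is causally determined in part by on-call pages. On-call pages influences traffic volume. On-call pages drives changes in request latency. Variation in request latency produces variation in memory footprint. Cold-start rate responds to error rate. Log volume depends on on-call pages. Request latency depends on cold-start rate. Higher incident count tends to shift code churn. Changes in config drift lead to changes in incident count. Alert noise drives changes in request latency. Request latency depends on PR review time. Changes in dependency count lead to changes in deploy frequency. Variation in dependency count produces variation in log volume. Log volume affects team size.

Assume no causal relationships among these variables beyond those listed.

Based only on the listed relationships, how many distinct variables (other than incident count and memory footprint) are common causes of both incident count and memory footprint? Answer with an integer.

3

The common causes are: alert noise (to incident count via alert noise → config drift → incident count; to memory footprint via alert noise → request latency → memory footprint); dependency count (to incident count via dependency count → log volume → team size → incident count; to memory footprint via dependency count → cold-start rate → request latency → memory footprint); on-call pages (to incident count via on-call pages → log volume → team size → incident count; to memory footprint via on-call pages → request latency → memory footprint).
Every other variable lacks a causal path to at least one of incident count and memory footprint.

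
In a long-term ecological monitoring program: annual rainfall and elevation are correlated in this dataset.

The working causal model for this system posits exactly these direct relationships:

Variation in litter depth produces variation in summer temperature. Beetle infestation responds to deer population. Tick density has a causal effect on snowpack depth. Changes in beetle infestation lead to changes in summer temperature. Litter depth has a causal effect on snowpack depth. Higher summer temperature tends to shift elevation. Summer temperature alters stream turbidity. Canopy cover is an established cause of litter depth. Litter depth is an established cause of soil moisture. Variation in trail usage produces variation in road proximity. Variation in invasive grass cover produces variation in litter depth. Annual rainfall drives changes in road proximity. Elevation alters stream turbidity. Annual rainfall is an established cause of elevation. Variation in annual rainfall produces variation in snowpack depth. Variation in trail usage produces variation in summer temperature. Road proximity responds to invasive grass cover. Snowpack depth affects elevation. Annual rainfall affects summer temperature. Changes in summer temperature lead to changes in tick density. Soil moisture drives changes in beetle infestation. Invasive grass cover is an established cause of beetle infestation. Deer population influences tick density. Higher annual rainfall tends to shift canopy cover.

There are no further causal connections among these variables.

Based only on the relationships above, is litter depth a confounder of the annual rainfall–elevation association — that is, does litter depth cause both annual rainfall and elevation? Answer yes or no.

Litter depth has no stated causal path to annual rainfall. A confounder must cause both variables, so litter depth does not qualify.

no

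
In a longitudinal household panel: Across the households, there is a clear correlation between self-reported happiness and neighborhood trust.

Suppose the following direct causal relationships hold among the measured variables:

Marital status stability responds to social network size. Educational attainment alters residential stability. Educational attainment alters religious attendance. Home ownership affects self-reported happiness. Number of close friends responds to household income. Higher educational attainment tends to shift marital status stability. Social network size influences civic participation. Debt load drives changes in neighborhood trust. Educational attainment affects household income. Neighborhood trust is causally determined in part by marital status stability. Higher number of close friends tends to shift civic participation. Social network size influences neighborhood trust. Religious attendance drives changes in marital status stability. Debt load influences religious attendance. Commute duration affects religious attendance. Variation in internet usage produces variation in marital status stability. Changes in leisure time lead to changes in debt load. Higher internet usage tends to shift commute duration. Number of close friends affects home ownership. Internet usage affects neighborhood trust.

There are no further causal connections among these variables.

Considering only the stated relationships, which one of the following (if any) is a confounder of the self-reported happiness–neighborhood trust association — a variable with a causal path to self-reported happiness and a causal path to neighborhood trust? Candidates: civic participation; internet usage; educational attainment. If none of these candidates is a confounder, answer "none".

Educational attainment causes self-reported happiness (educational attainment → household income → number of close friends → home ownership → self-reported happiness) and also causes neighborhood trust (educational attainment → marital status stability → neighborhood trust); it is a common cause of both.
Each of the other candidates lacks a causal path to at least one of self-reported happiness and neighborhood trust, so they do not confound the relationship.

educational attainment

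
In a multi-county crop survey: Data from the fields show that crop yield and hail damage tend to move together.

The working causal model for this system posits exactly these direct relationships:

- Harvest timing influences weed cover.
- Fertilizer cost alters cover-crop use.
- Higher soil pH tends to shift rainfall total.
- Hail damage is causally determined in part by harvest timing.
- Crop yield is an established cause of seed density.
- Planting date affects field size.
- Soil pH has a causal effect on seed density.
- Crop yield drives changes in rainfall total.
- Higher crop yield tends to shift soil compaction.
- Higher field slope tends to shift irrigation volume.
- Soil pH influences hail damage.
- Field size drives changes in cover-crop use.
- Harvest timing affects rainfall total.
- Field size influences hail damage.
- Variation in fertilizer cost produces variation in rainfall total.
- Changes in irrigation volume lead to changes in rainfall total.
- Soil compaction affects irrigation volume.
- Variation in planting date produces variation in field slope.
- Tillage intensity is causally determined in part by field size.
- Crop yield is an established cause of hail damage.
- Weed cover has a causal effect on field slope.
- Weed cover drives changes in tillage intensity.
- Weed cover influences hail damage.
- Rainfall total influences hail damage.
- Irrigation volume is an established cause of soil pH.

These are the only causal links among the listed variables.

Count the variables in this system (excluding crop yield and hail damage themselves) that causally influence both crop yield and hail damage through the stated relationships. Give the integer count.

0

No listed variable has a causal path to both crop yield and hail damage, so there are no common causes.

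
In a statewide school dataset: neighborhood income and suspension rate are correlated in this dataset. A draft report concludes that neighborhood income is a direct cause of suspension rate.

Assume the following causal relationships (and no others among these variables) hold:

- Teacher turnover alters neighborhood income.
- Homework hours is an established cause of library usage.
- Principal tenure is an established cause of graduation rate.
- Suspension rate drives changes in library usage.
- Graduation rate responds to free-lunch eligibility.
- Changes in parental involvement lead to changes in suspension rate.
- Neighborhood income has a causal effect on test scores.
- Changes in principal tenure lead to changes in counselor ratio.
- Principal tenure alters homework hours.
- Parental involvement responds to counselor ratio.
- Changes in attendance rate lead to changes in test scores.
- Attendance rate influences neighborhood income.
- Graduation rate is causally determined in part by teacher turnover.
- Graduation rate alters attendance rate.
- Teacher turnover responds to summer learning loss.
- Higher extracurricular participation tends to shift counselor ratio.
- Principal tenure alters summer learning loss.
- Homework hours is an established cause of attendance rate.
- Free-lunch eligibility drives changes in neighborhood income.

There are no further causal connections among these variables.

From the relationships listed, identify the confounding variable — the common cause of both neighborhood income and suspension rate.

principal tenure

Principal tenure has a causal path to neighborhood income (principal tenure → summer learning loss → teacher turnover → neighborhood income) and a separate causal path to suspension rate (principal tenure → counselor ratio → parental involvement → suspension rate), so it is a common cause of both.
No stated relationship gives neighborhood income a causal route to suspension rate, so the correlation is explained by the shared upstream cause rather than a direct effect.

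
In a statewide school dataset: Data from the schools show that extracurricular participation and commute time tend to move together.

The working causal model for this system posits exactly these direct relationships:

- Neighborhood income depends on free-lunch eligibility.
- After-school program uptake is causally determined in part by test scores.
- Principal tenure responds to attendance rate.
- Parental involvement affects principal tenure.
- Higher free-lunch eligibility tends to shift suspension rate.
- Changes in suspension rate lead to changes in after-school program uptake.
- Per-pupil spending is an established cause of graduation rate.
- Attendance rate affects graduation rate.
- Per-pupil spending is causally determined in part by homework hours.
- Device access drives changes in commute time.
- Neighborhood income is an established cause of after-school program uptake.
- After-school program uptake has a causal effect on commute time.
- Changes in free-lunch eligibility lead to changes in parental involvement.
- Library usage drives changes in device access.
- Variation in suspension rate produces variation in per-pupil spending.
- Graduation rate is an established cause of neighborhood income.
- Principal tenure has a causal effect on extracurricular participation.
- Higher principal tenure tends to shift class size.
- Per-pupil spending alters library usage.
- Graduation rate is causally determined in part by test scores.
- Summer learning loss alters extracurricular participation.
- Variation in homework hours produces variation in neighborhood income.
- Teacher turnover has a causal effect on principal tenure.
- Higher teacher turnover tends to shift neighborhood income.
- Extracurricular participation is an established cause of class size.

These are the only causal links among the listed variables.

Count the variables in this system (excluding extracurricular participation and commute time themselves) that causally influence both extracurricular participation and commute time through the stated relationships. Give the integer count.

3

The common causes are: attendance rate (to extracurricular participation via attendance rate → principal tenure → extracurricular participation; to commute time via attendance rate → graduation rate → neighborhood income → after-school program uptake → commute time); free-lunch eligibility (to extracurricular participation via free-lunch eligibility → parental involvement → principal tenure → extracurricular participation; to commute time via free-lunch eligibility → suspension rate → after-school program uptake → commute time); teacher turnover (to extracurricular participation via teacher turnover → principal tenure → extracurricular participation; to commute time via teacher turnover → neighborhood income → after-school program uptake → commute time).
Every other variable lacks a causal path to at least one of extracurricular participation and commute time.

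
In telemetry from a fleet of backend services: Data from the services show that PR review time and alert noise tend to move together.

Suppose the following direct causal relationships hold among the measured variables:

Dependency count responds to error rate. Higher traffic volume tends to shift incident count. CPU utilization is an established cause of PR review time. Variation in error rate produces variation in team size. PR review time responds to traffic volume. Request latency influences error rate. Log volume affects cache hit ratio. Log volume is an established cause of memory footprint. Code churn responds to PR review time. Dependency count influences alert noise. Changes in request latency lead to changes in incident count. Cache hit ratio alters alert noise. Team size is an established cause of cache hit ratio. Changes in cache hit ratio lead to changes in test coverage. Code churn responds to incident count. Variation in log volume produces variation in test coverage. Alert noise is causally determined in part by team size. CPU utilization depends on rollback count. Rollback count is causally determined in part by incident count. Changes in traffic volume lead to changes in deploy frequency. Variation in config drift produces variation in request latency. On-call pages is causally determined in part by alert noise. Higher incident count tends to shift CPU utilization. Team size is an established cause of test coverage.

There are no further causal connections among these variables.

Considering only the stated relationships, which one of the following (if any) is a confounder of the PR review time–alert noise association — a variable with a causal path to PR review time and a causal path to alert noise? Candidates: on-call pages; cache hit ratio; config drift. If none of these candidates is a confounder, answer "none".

config drift

Config drift causes PR review time (config drift → request latency → incident count → CPU utilization → PR review time) and also causes alert noise (config drift → request latency → error rate → team size → alert noise); it is a common cause of both.
Each of the other candidates lacks a causal path to at least one of PR review time and alert noise, so they do not confound the relationship.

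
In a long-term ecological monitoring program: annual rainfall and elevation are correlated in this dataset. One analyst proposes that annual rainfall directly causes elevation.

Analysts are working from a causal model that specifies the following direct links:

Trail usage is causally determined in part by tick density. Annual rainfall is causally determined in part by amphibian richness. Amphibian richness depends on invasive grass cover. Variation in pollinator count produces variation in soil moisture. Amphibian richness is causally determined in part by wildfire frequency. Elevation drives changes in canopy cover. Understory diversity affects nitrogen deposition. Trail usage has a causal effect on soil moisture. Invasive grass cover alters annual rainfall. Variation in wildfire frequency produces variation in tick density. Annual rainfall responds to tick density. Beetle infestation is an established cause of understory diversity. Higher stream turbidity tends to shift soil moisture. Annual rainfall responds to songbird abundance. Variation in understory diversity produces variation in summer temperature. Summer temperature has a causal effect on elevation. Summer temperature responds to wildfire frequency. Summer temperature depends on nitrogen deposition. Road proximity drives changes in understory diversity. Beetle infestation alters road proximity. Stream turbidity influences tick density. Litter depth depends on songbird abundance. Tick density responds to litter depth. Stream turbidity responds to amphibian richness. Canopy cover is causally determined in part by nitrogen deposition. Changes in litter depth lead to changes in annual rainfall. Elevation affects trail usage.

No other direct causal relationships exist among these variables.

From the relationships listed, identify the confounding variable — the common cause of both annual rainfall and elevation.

Wildfire frequency has a causal path to annual rainfall (wildfire frequency → amphibian richness → annual rainfall) and a separate causal path to elevation (wildfire frequency → summer temperature → elevation), so it is a common cause of both.
No stated relationship gives annual rainfall a causal route to elevation, so the correlation is explained by the shared upstream cause rather than a direct effect.

wildfire frequency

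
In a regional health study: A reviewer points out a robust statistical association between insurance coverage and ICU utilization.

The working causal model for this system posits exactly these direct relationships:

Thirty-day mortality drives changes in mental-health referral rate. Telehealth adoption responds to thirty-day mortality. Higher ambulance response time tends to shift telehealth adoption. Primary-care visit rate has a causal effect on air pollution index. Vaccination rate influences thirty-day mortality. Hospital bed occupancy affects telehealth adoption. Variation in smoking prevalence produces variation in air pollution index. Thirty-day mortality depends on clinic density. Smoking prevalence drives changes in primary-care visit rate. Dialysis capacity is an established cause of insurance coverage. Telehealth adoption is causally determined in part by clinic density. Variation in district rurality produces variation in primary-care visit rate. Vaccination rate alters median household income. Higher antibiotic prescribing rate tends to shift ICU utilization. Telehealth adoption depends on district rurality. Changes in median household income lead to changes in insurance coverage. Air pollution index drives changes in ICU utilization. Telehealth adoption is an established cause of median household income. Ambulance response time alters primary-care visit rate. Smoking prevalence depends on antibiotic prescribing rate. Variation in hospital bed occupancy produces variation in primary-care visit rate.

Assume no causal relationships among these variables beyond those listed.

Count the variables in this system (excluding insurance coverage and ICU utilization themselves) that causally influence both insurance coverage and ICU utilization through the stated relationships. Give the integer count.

The common causes are: ambulance response time (to insurance coverage via ambulance response time → telehealth adoption → median household income → insurance coverage; to ICU utilization via ambulance response time → primary-care visit rate → air pollution index → ICU utilization); district rurality (to insurance coverage via district rurality → telehealth adoption → median household income → insurance coverage; to ICU utilization via district rurality → primary-care visit rate → air pollution index → ICU utilization); hospital bed occupancy (to insurance coverage via hospital bed occupancy → telehealth adoption → median household income → insurance coverage; to ICU utilization via hospital bed occupancy → primary-care visit rate → air pollution index → ICU utilization).
Every other variable lacks a causal path to at least one of insurance coverage and ICU utilization.

3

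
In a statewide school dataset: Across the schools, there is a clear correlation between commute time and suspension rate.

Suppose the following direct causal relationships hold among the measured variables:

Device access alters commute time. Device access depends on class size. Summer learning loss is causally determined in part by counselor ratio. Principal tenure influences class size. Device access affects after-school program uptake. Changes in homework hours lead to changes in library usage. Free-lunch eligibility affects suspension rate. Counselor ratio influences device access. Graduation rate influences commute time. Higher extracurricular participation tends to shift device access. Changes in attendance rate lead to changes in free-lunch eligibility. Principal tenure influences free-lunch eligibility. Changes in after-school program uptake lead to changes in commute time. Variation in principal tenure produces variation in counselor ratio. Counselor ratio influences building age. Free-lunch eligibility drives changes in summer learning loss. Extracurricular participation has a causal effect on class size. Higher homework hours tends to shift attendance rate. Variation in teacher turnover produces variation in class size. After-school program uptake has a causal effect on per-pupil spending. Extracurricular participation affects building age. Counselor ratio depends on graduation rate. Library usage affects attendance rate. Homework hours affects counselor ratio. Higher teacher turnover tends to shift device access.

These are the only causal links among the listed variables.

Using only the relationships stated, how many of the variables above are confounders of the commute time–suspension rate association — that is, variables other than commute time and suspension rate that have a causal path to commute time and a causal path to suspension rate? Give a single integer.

The common causes are: homework hours (to commute time via homework hours → counselor ratio → device access → commute time; to suspension rate via homework hours → attendance rate → free-lunch eligibility → suspension rate); principal tenure (to commute time via principal tenure → counselor ratio → device access → commute time; to suspension rate via principal tenure → free-lunch eligibility → suspension rate).
Every other variable lacks a causal path to at least one of commute time and suspension rate.

2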